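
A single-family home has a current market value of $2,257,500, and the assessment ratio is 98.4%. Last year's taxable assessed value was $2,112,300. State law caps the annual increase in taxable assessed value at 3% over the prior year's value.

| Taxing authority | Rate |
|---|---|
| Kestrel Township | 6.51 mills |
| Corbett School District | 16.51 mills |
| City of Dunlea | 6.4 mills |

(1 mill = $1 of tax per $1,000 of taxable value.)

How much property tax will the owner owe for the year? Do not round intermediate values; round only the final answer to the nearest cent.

Uncapped assessed value = $2,257,500 × 0.984 = $2,221,380
Cap limit = $2,112,300 × 1.03 = $2,175,669
Taxable assessed value = min($2,221,380, $2,175,669) = $2,175,669 (cap binds)
Kestrel Township: $2,175,669 × 0.00651 = $14,163.60519
Corbett School District: $2,175,669 × 0.01651 = $35,920.29519
City of Dunlea: $2,175,669 × 0.0064 = $13,924.2816
Total = $64,008.18198

$64,008.18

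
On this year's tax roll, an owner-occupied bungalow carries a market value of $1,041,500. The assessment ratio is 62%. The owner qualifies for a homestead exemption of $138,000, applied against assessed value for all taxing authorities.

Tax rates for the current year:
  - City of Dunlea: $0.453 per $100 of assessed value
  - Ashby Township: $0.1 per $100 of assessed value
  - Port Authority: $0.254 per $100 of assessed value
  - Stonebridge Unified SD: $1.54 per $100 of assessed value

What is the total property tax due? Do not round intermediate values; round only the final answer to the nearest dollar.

Assessed value = $1,041,500 × 0.62 = $645,730
Taxable value = $645,730 − $138,000 = $507,730
City of Dunlea: $507,730 × 0.00453 = $2,300.0169
Ashby Township: $507,730 × 0.001 = $507.73
Port Authority: $507,730 × 0.00254 = $1,289.6342
Stonebridge Unified SD: $507,730 × 0.0154 = $7,819.042
Total = $2,300.0169 + $507.73 + $1,289.6342 + $7,819.042 = $11,916.4231

$11,916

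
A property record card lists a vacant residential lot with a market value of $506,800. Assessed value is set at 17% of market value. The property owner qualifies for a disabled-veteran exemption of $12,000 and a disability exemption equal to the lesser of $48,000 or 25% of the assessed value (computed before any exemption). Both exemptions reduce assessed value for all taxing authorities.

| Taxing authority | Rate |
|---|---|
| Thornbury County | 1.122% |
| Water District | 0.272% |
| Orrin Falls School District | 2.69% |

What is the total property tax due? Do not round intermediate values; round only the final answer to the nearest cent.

Assessed value = $506,800 × 0.17 = $86,156
Disability exemption = min($48,000, 25% × $86,156) = min($48,000, $21,539) = $21,539 (percentage binds)
Taxable value = $86,156 − $12,000 − $21,539 = $52,617
Thornbury County: $52,617 × 0.01122 = $590.36274
Water District: $52,617 × 0.00272 = $143.11824
Orrin Falls School District: $52,617 × 0.0269 = $1,415.3973
Total = $2,148.87828

$2,148.88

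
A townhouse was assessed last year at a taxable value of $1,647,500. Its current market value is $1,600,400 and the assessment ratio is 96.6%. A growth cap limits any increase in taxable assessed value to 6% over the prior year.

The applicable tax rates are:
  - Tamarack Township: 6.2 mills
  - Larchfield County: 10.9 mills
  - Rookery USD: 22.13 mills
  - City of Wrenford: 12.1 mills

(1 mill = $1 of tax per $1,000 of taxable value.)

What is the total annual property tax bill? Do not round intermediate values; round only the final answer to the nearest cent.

$79,355.48

Uncapped assessed value = $1,600,400 × 0.966 = $1,545,986.4
Cap limit = $1,647,500 × 1.06 = $1,746,350
Taxable assessed value = min($1,545,986.4, $1,746,350) = $1,545,986.4 (cap does not bind)
Tamarack Township: $1,545,986.4 × 0.0062 = $9,585.11568
Larchfield County: $1,545,986.4 × 0.0109 = $16,851.25176
Rookery USD: $1,545,986.4 × 0.02213 = $34,212.679032
City of Wrenford: $1,545,986.4 × 0.0121 = $18,706.43544
Total = $79,355.481912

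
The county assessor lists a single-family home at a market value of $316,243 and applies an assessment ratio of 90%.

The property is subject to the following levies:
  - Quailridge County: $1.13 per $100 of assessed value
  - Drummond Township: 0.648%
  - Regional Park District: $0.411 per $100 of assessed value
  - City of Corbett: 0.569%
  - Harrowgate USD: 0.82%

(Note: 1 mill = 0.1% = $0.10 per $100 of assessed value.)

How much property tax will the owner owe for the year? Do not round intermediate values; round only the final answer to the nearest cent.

$10,183.66

Assessed value = $316,243 × 0.9 = $284,618.7
Quailridge County: $284,618.7 × 0.0113 = $3,216.19131
Drummond Township: $284,618.7 × 0.00648 = $1,844.329176
Regional Park District: $284,618.7 × 0.00411 = $1,169.782857
City of Corbett: $284,618.7 × 0.00569 = $1,619.480403
Harrowgate USD: $284,618.7 × 0.0082 = $2,333.87334
Total = $10,183.657086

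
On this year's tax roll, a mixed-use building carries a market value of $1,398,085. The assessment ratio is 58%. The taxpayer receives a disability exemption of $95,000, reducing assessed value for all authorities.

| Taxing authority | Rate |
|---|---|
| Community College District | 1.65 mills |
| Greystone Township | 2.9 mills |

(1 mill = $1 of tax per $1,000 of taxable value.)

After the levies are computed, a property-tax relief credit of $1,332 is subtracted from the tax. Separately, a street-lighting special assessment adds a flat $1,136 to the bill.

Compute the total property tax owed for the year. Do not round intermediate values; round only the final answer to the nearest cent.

Assessed value = $1,398,085 × 0.58 = $810,889.3
Taxable value = $810,889.3 − $95,000 = $715,889.3
Community College District: $715,889.3 × 0.00165 = $1,181.217345
Greystone Township: $715,889.3 × 0.0029 = $2,076.07897
Levies subtotal = $3,257.296315
After credit = $3,257.296315 − $1,332 = $1,925.296315
Total = $1,925.296315 + $1,136 = $3,061.296315

$3,061.30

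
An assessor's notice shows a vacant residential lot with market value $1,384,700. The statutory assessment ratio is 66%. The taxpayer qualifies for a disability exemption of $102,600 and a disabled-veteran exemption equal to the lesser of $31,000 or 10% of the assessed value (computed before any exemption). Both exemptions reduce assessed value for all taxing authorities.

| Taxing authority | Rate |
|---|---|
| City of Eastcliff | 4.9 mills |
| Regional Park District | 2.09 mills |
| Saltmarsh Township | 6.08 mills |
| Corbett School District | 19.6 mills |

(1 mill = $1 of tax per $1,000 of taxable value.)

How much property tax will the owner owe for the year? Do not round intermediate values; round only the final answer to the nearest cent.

$25,492.47

Assessed value = $1,384,700 × 0.66 = $913,902
Disabled-veteran exemption = min($31,000, 10% × $913,902) = min($31,000, $91,390.2) = $31,000 (dollar cap binds)
Taxable value = $913,902 − $102,600 − $31,000 = $780,302
City of Eastcliff: $780,302 × 0.0049 = $3,823.4798
Regional Park District: $780,302 × 0.00209 = $1,630.83118
Saltmarsh Township: $780,302 × 0.00608 = $4,744.23616
Corbett School District: $780,302 × 0.0196 = $15,293.9192
Total = $25,492.46634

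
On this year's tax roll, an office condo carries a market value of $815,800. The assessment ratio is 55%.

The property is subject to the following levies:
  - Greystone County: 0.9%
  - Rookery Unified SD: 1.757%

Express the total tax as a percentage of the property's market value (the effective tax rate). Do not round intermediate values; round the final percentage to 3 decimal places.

1.461%

Assessed value = $815,800 × 0.55 = $448,690
Greystone County: $448,690 × 0.009 = $4,038.21
Rookery Unified SD: $448,690 × 0.01757 = $7,883.4833
Total tax = $11,921.6933
Effective rate = $11,921.6933 ÷ $815,800 = 1.461% of market value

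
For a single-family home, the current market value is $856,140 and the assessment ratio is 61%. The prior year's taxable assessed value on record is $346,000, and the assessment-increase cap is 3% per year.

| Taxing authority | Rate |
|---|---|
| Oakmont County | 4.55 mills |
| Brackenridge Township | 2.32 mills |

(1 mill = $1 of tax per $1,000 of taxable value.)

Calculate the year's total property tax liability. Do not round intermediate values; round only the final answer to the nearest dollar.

Uncapped assessed value = $856,140 × 0.61 = $522,245.4
Cap limit = $346,000 × 1.03 = $356,380
Taxable assessed value = min($522,245.4, $356,380) = $356,380 (cap binds)
Oakmont County: $356,380 × 0.00455 = $1,621.529
Brackenridge Township: $356,380 × 0.00232 = $826.8016
Total = $2,448.3306

$2,448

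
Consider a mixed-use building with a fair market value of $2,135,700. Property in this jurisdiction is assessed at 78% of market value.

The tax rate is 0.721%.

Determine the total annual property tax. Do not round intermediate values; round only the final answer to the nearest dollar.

$12,011

Assessed value = $2,135,700 × 0.78 = $1,665,846
Tax = $1,665,846 × 0.00721 = $12,010.74966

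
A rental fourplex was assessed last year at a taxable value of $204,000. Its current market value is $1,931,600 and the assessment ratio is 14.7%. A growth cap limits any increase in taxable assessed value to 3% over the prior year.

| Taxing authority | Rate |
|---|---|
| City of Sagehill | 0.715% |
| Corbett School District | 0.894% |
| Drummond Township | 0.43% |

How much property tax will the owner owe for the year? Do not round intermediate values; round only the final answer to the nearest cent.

$4,284.35

Uncapped assessed value = $1,931,600 × 0.147 = $283,945.2
Cap limit = $204,000 × 1.03 = $210,120
Taxable assessed value = min($283,945.2, $210,120) = $210,120 (cap binds)
City of Sagehill: $210,120 × 0.00715 = $1,502.358
Corbett School District: $210,120 × 0.00894 = $1,878.4728
Drummond Township: $210,120 × 0.0043 = $903.516
Total = $4,284.3468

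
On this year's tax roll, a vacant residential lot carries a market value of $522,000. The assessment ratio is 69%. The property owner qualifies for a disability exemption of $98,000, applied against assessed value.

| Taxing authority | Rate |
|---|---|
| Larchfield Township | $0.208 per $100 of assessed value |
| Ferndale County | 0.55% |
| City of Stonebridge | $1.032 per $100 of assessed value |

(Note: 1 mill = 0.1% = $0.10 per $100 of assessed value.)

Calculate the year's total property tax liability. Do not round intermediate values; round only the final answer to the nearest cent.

Assessed value = $522,000 × 0.69 = $360,180
Taxable value = $360,180 − $98,000 = $262,180
Larchfield Township: $262,180 × 0.00208 = $545.3344
Ferndale County: $262,180 × 0.0055 = $1,441.99
City of Stonebridge: $262,180 × 0.01032 = $2,705.6976
Total = $4,693.022

$4,693.02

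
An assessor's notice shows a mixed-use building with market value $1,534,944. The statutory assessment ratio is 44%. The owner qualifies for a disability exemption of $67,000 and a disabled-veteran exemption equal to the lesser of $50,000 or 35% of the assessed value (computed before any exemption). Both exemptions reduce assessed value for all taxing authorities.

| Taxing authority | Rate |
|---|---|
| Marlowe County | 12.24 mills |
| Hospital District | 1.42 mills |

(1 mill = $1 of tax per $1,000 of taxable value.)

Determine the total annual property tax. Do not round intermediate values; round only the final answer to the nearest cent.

Assessed value = $1,534,944 × 0.44 = $675,375.36
Disabled-veteran exemption = min($50,000, 35% × $675,375.36) = min($50,000, $236,381.376) = $50,000 (dollar cap binds)
Taxable value = $675,375.36 − $67,000 − $50,000 = $558,375.36
Marlowe County: $558,375.36 × 0.01224 = $6,834.5144064
Hospital District: $558,375.36 × 0.00142 = $792.8930112
Total = $7,627.4074176

$7,627.41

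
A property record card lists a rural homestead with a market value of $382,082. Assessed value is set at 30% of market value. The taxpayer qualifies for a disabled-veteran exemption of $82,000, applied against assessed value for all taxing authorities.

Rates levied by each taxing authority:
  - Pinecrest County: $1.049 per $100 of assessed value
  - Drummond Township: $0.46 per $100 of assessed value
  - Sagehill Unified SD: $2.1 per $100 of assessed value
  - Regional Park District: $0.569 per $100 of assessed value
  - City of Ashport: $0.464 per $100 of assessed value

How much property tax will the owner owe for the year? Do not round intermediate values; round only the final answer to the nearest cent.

Assessed value = $382,082 × 0.3 = $114,624.6
Taxable value = $114,624.6 − $82,000 = $32,624.6
Pinecrest County: $32,624.6 × 0.01049 = $342.232054
Drummond Township: $32,624.6 × 0.0046 = $150.07316
Sagehill Unified SD: $32,624.6 × 0.021 = $685.1166
Regional Park District: $32,624.6 × 0.00569 = $185.633974
City of Ashport: $32,624.6 × 0.00464 = $151.378144
Total = $342.232054 + $150.07316 + $685.1166 + $185.633974 + $151.378144 = $1,514.433932

$1,514.43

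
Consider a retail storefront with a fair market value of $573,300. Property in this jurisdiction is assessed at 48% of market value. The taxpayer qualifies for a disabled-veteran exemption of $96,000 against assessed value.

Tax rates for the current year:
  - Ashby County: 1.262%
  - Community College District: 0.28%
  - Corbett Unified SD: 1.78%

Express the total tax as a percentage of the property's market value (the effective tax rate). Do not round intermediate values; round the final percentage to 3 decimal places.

1.038%

Assessed value = $573,300 × 0.48 = $275,184
Taxable value = $275,184 − $96,000 = $179,184
Ashby County: $179,184 × 0.01262 = $2,261.30208
Community College District: $179,184 × 0.0028 = $501.7152
Corbett Unified SD: $179,184 × 0.0178 = $3,189.4752
Total tax = $5,952.49248
Effective rate = $5,952.49248 ÷ $573,300 = 1.038% of market value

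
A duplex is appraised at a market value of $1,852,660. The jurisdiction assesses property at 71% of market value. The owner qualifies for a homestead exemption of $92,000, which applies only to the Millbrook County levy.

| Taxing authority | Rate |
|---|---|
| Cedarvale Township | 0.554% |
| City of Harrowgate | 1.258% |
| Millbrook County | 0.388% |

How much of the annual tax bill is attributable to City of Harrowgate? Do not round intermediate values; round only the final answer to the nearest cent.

$16,547.59

Assessed value = $1,852,660 × 0.71 = $1,315,388.6
City of Harrowgate taxable value = $1,315,388.6 (exemption does not apply)
City of Harrowgate levy = $1,315,388.6 × 0.01258 = $16,547.588588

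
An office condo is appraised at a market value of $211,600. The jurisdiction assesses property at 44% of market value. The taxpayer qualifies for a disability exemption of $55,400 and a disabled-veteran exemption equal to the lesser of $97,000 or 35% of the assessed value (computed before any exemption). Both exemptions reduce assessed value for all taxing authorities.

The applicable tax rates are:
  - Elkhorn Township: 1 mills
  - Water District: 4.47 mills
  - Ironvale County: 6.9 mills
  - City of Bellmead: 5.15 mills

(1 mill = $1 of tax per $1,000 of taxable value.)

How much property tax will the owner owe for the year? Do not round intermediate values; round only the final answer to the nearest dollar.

Assessed value = $211,600 × 0.44 = $93,104
Disabled-veteran exemption = min($97,000, 35% × $93,104) = min($97,000, $32,586.4) = $32,586.4 (percentage binds)
Taxable value = $93,104 − $55,400 − $32,586.4 = $5,117.6
Elkhorn Township: $5,117.6 × 0.001 = $5.1176
Water District: $5,117.6 × 0.00447 = $22.875672
Ironvale County: $5,117.6 × 0.0069 = $35.31144
City of Bellmead: $5,117.6 × 0.00515 = $26.35564
Total = $89.660352

$90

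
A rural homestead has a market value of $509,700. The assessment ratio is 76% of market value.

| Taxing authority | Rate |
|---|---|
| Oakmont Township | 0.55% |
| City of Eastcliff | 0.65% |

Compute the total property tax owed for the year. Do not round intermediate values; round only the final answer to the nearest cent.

$4,648.46

Assessed value = $509,700 × 0.76 = $387,372
Oakmont Township: $387,372 × 0.0055 = $2,130.546
City of Eastcliff: $387,372 × 0.0065 = $2,517.918
Total = $2,130.546 + $2,517.918 = $4,648.464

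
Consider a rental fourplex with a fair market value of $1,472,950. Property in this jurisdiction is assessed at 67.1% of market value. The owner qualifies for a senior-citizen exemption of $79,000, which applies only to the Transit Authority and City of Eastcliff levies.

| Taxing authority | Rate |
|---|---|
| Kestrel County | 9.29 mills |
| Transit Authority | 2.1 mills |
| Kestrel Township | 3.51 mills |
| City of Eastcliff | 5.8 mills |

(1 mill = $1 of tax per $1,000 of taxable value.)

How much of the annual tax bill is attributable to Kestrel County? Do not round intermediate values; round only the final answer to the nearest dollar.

Assessed value = $1,472,950 × 0.671 = $988,349.45
Kestrel County taxable value = $988,349.45 (exemption does not apply)
Kestrel County levy = $988,349.45 × 0.00929 = $9,181.7663905

$9,182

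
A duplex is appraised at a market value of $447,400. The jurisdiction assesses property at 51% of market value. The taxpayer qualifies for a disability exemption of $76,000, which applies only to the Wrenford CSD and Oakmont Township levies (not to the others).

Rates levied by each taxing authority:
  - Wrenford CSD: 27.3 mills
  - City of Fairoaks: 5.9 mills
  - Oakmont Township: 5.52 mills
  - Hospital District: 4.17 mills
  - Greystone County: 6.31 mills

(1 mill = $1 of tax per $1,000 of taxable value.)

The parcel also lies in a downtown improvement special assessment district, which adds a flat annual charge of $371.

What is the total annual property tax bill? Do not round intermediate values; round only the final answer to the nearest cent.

$9,102.84

Assessed value = $447,400 × 0.51 = $228,174
Wrenford CSD: ($228,174 − $76,000) × 0.0273 = $152,174 × 0.0273 = $4,154.3502
City of Fairoaks: $228,174 × 0.0059 = $1,346.2266
Oakmont Township: ($228,174 − $76,000) × 0.00552 = $152,174 × 0.00552 = $840.00048
Hospital District: $228,174 × 0.00417 = $951.48558
Greystone County: $228,174 × 0.00631 = $1,439.77794
Levies subtotal = $8,731.8408
Total = $8,731.8408 + $371 = $9,102.8408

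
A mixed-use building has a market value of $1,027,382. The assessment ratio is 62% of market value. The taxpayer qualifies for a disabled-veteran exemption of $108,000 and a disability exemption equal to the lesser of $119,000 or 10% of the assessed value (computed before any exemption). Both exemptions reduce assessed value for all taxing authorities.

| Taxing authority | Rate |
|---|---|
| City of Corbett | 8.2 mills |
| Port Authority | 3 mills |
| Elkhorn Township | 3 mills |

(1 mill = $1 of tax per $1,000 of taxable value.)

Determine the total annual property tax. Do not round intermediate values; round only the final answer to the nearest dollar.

Assessed value = $1,027,382 × 0.62 = $636,976.84
Disability exemption = min($119,000, 10% × $636,976.84) = min($119,000, $63,697.684) = $63,697.684 (percentage binds)
Taxable value = $636,976.84 − $108,000 − $63,697.684 = $465,279.156
City of Corbett: $465,279.156 × 0.0082 = $3,815.2890792
Port Authority: $465,279.156 × 0.003 = $1,395.837468
Elkhorn Township: $465,279.156 × 0.003 = $1,395.837468
Total = $6,606.9640152

$6,607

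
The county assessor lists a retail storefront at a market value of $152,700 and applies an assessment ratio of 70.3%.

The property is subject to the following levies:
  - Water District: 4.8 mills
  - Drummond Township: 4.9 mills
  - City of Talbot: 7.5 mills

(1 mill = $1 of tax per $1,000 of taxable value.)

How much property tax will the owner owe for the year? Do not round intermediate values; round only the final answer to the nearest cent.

Assessed value = $152,700 × 0.703 = $107,348.1
Water District: $107,348.1 × 0.0048 = $515.27088
Drummond Township: $107,348.1 × 0.0049 = $526.00569
City of Talbot: $107,348.1 × 0.0075 = $805.11075
Total = $515.27088 + $526.00569 + $805.11075 = $1,846.38732

$1,846.39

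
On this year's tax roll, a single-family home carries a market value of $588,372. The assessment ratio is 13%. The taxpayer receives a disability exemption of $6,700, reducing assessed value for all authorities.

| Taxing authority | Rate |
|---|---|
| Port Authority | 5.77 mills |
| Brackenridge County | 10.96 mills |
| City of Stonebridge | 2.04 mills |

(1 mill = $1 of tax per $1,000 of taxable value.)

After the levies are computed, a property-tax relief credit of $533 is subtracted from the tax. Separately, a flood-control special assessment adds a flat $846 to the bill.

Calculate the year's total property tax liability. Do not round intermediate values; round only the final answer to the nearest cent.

Assessed value = $588,372 × 0.13 = $76,488.36
Taxable value = $76,488.36 − $6,700 = $69,788.36
Port Authority: $69,788.36 × 0.00577 = $402.6788372
Brackenridge County: $69,788.36 × 0.01096 = $764.8804256
City of Stonebridge: $69,788.36 × 0.00204 = $142.3682544
Levies subtotal = $1,309.9275172
After credit = $1,309.9275172 − $533 = $776.9275172
Total = $776.9275172 + $846 = $1,622.9275172

$1,622.93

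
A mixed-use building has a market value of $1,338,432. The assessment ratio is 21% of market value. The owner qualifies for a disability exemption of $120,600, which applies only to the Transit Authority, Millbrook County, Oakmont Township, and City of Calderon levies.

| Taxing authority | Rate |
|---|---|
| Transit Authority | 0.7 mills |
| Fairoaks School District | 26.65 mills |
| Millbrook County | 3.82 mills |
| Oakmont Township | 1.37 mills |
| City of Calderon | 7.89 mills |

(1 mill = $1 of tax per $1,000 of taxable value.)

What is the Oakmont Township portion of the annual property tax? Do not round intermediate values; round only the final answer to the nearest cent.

$219.84

Assessed value = $1,338,432 × 0.21 = $281,070.72
Oakmont Township taxable value = $281,070.72 − $120,600 = $160,470.72
Oakmont Township levy = $160,470.72 × 0.00137 = $219.8448864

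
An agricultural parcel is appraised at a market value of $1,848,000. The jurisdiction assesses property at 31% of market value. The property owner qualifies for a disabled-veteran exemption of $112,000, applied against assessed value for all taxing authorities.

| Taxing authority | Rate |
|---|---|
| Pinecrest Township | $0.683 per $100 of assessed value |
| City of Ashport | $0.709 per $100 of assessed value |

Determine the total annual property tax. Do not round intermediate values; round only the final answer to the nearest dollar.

$6,415

Assessed value = $1,848,000 × 0.31 = $572,880
Taxable value = $572,880 − $112,000 = $460,880
Pinecrest Township: $460,880 × 0.00683 = $3,147.8104
City of Ashport: $460,880 × 0.00709 = $3,267.6392
Total = $3,147.8104 + $3,267.6392 = $6,415.4496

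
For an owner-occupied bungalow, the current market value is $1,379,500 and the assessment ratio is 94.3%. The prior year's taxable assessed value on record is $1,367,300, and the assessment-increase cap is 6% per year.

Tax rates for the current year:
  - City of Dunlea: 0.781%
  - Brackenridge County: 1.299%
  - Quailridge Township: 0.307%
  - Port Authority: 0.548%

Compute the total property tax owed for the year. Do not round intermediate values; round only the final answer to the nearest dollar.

Uncapped assessed value = $1,379,500 × 0.943 = $1,300,868.5
Cap limit = $1,367,300 × 1.06 = $1,449,338
Taxable assessed value = min($1,300,868.5, $1,449,338) = $1,300,868.5 (cap does not bind)
City of Dunlea: $1,300,868.5 × 0.00781 = $10,159.782985
Brackenridge County: $1,300,868.5 × 0.01299 = $16,898.281815
Quailridge Township: $1,300,868.5 × 0.00307 = $3,993.666295
Port Authority: $1,300,868.5 × 0.00548 = $7,128.75938
Total = $38,180.490475

$38,180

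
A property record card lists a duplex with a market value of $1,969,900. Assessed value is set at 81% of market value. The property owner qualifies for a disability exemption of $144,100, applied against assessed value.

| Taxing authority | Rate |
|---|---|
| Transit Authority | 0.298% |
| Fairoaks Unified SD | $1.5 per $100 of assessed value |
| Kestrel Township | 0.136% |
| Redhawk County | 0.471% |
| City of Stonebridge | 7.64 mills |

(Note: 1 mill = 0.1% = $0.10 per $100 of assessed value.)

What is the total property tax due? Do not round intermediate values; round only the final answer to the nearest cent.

$45,998.64

Assessed value = $1,969,900 × 0.81 = $1,595,619
Taxable value = $1,595,619 − $144,100 = $1,451,519
Transit Authority: $1,451,519 × 0.00298 = $4,325.52662
Fairoaks Unified SD: $1,451,519 × 0.015 = $21,772.785
Kestrel Township: $1,451,519 × 0.00136 = $1,974.06584
Redhawk County: $1,451,519 × 0.00471 = $6,836.65449
City of Stonebridge: $1,451,519 × 0.00764 = $11,089.60516
Total = $45,998.63711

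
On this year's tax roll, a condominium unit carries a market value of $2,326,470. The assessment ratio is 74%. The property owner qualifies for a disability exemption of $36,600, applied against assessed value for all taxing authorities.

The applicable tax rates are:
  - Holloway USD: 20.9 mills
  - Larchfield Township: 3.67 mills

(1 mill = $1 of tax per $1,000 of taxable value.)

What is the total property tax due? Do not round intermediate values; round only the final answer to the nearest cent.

$41,400.15

Assessed value = $2,326,470 × 0.74 = $1,721,587.8
Taxable value = $1,721,587.8 − $36,600 = $1,684,987.8
Holloway USD: $1,684,987.8 × 0.0209 = $35,216.24502
Larchfield Township: $1,684,987.8 × 0.00367 = $6,183.905226
Total = $35,216.24502 + $6,183.905226 = $41,400.150246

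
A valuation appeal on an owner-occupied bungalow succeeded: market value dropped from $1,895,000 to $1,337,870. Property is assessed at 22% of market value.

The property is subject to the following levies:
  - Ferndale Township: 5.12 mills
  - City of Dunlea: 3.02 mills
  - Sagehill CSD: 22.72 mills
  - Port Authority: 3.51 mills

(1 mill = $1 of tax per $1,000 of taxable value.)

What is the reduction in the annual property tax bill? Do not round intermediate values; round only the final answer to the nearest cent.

$4,212.68

Old assessed value = $1,895,000 × 0.22 = $416,900
New assessed value = $1,337,870 × 0.22 = $294,331.4
Combined rate = 0.00512 + 0.00302 + 0.02272 + 0.00351 = 0.03437
Old tax = $416,900 × 0.03437 = $14,328.853
New tax = $294,331.4 × 0.03437 = $10,116.170218
Reduction = $14,328.853 − $10,116.170218 = $4,212.682782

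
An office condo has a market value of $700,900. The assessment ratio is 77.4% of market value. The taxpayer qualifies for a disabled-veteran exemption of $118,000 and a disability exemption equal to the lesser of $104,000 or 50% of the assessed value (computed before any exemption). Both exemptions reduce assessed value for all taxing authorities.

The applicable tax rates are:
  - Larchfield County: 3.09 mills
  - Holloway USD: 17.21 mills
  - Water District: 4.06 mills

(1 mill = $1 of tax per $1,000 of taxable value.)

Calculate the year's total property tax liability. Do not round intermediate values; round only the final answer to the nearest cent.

$7,807.30

Assessed value = $700,900 × 0.774 = $542,496.6
Disability exemption = min($104,000, 50% × $542,496.6) = min($104,000, $271,248.3) = $104,000 (dollar cap binds)
Taxable value = $542,496.6 − $118,000 − $104,000 = $320,496.6
Larchfield County: $320,496.6 × 0.00309 = $990.334494
Holloway USD: $320,496.6 × 0.01721 = $5,515.746486
Water District: $320,496.6 × 0.00406 = $1,301.216196
Total = $7,807.297176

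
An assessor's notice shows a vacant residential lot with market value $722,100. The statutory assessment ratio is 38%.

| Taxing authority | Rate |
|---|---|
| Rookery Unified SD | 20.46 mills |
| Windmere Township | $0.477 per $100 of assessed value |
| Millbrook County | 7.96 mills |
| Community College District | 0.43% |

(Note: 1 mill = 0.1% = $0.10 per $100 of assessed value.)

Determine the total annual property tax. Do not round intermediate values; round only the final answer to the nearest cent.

$10,287.18

Assessed value = $722,100 × 0.38 = $274,398
Rookery Unified SD: $274,398 × 0.02046 = $5,614.18308
Windmere Township: $274,398 × 0.00477 = $1,308.87846
Millbrook County: $274,398 × 0.00796 = $2,184.20808
Community College District: $274,398 × 0.0043 = $1,179.9114
Total = $10,287.18102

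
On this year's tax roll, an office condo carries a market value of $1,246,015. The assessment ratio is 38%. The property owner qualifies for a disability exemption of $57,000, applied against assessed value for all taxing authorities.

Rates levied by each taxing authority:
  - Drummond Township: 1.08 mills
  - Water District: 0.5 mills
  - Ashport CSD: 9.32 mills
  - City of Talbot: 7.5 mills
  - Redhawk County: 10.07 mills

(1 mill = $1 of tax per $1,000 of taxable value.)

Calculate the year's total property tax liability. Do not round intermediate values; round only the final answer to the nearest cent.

Assessed value = $1,246,015 × 0.38 = $473,485.7
Taxable value = $473,485.7 − $57,000 = $416,485.7
Drummond Township: $416,485.7 × 0.00108 = $449.804556
Water District: $416,485.7 × 0.0005 = $208.24285
Ashport CSD: $416,485.7 × 0.00932 = $3,881.646724
City of Talbot: $416,485.7 × 0.0075 = $3,123.64275
Redhawk County: $416,485.7 × 0.01007 = $4,194.010999
Total = $449.804556 + $208.24285 + $3,881.646724 + $3,123.64275 + $4,194.010999 = $11,857.347879

$11,857.35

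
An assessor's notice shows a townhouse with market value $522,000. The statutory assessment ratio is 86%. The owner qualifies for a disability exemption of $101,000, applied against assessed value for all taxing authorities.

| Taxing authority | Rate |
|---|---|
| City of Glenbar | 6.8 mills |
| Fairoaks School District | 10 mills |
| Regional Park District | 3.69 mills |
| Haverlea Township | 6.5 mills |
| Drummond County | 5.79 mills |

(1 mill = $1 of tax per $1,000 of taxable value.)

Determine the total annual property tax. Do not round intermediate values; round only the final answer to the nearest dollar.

$11,405

Assessed value = $522,000 × 0.86 = $448,920
Taxable value = $448,920 − $101,000 = $347,920
City of Glenbar: $347,920 × 0.0068 = $2,365.856
Fairoaks School District: $347,920 × 0.01 = $3,479.2
Regional Park District: $347,920 × 0.00369 = $1,283.8248
Haverlea Township: $347,920 × 0.0065 = $2,261.48
Drummond County: $347,920 × 0.00579 = $2,014.4568
Total = $2,365.856 + $3,479.2 + $1,283.8248 + $2,261.48 + $2,014.4568 = $11,404.8176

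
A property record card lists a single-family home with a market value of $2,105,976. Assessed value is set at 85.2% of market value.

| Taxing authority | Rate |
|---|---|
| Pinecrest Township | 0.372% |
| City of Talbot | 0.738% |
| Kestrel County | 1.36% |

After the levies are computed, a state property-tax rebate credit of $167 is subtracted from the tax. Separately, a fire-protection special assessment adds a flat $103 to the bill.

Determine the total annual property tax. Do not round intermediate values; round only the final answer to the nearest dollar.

Assessed value = $2,105,976 × 0.852 = $1,794,291.552
Pinecrest Township: $1,794,291.552 × 0.00372 = $6,674.76457344
City of Talbot: $1,794,291.552 × 0.00738 = $13,241.87165376
Kestrel County: $1,794,291.552 × 0.0136 = $24,402.3651072
Levies subtotal = $44,319.0013344
After credit = $44,319.0013344 − $167 = $44,152.0013344
Total = $44,152.0013344 + $103 = $44,255.0013344

$44,255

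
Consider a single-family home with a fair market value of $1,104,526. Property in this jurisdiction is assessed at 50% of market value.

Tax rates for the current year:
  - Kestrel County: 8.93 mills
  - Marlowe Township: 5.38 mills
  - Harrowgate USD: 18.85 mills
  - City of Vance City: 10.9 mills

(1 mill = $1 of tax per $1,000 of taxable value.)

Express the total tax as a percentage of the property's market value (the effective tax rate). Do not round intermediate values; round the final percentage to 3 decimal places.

Assessed value = $1,104,526 × 0.5 = $552,263
Kestrel County: $552,263 × 0.00893 = $4,931.70859
Marlowe Township: $552,263 × 0.00538 = $2,971.17494
Harrowgate USD: $552,263 × 0.01885 = $10,410.15755
City of Vance City: $552,263 × 0.0109 = $6,019.6667
Total tax = $24,332.70778
Effective rate = $24,332.70778 ÷ $1,104,526 = 2.203% of market value

2.203%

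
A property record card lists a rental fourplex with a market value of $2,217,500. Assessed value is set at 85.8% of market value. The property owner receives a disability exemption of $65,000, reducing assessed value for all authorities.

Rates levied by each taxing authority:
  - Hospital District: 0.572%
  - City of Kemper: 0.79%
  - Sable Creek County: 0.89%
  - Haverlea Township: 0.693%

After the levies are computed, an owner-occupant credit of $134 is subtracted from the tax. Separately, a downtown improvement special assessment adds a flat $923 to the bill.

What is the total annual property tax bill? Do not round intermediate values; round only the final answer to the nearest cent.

Assessed value = $2,217,500 × 0.858 = $1,902,615
Taxable value = $1,902,615 − $65,000 = $1,837,615
Hospital District: $1,837,615 × 0.00572 = $10,511.1578
City of Kemper: $1,837,615 × 0.0079 = $14,517.1585
Sable Creek County: $1,837,615 × 0.0089 = $16,354.7735
Haverlea Township: $1,837,615 × 0.00693 = $12,734.67195
Levies subtotal = $54,117.76175
After credit = $54,117.76175 − $134 = $53,983.76175
Total = $53,983.76175 + $923 = $54,906.76175

$54,906.76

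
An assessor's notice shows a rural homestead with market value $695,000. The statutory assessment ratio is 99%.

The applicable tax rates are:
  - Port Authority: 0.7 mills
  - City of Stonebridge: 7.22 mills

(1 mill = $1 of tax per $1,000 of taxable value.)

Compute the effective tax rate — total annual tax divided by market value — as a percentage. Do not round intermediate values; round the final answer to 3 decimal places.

Assessed value = $695,000 × 0.99 = $688,050
Port Authority: $688,050 × 0.0007 = $481.635
City of Stonebridge: $688,050 × 0.00722 = $4,967.721
Total tax = $5,449.356
Effective rate = $5,449.356 ÷ $695,000 = 0.784% of market value

0.784%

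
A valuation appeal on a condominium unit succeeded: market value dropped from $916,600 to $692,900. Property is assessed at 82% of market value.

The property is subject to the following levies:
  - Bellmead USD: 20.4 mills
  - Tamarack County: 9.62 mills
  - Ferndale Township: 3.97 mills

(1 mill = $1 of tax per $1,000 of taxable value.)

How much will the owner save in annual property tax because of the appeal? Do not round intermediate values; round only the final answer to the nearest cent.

$6,234.92

Old assessed value = $916,600 × 0.82 = $751,612
New assessed value = $692,900 × 0.82 = $568,178
Combined rate = 0.0204 + 0.00962 + 0.00397 = 0.03399
Old tax = $751,612 × 0.03399 = $25,547.29188
New tax = $568,178 × 0.03399 = $19,312.37022
Reduction = $25,547.29188 − $19,312.37022 = $6,234.92166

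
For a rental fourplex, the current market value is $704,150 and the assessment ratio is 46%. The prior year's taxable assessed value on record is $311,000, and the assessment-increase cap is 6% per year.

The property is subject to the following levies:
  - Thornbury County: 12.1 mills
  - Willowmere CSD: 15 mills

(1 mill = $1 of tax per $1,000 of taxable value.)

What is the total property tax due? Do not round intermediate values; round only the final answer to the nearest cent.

$8,777.93

Uncapped assessed value = $704,150 × 0.46 = $323,909
Cap limit = $311,000 × 1.06 = $329,660
Taxable assessed value = min($323,909, $329,660) = $323,909 (cap does not bind)
Thornbury County: $323,909 × 0.0121 = $3,919.2989
Willowmere CSD: $323,909 × 0.015 = $4,858.635
Total = $8,777.9339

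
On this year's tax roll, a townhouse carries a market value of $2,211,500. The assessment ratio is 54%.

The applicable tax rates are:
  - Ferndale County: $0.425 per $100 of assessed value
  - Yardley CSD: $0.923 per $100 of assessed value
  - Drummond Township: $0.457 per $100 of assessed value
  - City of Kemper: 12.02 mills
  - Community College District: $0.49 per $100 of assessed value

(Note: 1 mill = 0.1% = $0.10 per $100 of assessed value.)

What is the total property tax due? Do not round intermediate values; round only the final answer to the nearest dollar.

$41,762

Assessed value = $2,211,500 × 0.54 = $1,194,210
Ferndale County: $1,194,210 × 0.00425 = $5,075.3925
Yardley CSD: $1,194,210 × 0.00923 = $11,022.5583
Drummond Township: $1,194,210 × 0.00457 = $5,457.5397
City of Kemper: $1,194,210 × 0.01202 = $14,354.4042
Community College District: $1,194,210 × 0.0049 = $5,851.629
Total = $41,761.5237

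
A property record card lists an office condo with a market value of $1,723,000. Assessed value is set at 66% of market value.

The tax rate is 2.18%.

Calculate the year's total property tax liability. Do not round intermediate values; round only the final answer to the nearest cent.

Assessed value = $1,723,000 × 0.66 = $1,137,180
Tax = $1,137,180 × 0.0218 = $24,790.524

$24,790.52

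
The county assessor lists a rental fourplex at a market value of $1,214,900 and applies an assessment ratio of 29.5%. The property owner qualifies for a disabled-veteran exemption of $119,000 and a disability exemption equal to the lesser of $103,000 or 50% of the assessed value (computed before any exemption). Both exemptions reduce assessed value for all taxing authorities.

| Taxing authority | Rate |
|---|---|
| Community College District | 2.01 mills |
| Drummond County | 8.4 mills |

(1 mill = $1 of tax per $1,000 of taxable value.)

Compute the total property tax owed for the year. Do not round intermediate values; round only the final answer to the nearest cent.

$1,419.88

Assessed value = $1,214,900 × 0.295 = $358,395.5
Disability exemption = min($103,000, 50% × $358,395.5) = min($103,000, $179,197.75) = $103,000 (dollar cap binds)
Taxable value = $358,395.5 − $119,000 − $103,000 = $136,395.5
Community College District: $136,395.5 × 0.00201 = $274.154955
Drummond County: $136,395.5 × 0.0084 = $1,145.7222
Total = $1,419.877155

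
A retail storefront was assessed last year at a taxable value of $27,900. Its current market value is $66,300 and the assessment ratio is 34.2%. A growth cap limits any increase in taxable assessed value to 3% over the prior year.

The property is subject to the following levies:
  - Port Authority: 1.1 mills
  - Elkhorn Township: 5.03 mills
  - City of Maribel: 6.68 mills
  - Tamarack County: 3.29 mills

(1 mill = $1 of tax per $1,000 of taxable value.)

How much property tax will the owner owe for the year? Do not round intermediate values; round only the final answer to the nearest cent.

Uncapped assessed value = $66,300 × 0.342 = $22,674.6
Cap limit = $27,900 × 1.03 = $28,737
Taxable assessed value = min($22,674.6, $28,737) = $22,674.6 (cap does not bind)
Port Authority: $22,674.6 × 0.0011 = $24.94206
Elkhorn Township: $22,674.6 × 0.00503 = $114.053238
City of Maribel: $22,674.6 × 0.00668 = $151.466328
Tamarack County: $22,674.6 × 0.00329 = $74.599434
Total = $365.06106

$365.06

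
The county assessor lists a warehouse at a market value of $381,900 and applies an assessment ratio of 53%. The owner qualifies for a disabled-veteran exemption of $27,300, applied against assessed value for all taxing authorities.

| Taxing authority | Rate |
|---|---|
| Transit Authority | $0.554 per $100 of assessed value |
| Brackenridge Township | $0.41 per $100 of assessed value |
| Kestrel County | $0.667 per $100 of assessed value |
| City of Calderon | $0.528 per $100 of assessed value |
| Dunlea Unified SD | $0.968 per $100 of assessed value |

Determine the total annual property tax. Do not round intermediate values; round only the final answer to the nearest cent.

Assessed value = $381,900 × 0.53 = $202,407
Taxable value = $202,407 − $27,300 = $175,107
Transit Authority: $175,107 × 0.00554 = $970.09278
Brackenridge Township: $175,107 × 0.0041 = $717.9387
Kestrel County: $175,107 × 0.00667 = $1,167.96369
City of Calderon: $175,107 × 0.00528 = $924.56496
Dunlea Unified SD: $175,107 × 0.00968 = $1,695.03576
Total = $970.09278 + $717.9387 + $1,167.96369 + $924.56496 + $1,695.03576 = $5,475.59589

$5,475.60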